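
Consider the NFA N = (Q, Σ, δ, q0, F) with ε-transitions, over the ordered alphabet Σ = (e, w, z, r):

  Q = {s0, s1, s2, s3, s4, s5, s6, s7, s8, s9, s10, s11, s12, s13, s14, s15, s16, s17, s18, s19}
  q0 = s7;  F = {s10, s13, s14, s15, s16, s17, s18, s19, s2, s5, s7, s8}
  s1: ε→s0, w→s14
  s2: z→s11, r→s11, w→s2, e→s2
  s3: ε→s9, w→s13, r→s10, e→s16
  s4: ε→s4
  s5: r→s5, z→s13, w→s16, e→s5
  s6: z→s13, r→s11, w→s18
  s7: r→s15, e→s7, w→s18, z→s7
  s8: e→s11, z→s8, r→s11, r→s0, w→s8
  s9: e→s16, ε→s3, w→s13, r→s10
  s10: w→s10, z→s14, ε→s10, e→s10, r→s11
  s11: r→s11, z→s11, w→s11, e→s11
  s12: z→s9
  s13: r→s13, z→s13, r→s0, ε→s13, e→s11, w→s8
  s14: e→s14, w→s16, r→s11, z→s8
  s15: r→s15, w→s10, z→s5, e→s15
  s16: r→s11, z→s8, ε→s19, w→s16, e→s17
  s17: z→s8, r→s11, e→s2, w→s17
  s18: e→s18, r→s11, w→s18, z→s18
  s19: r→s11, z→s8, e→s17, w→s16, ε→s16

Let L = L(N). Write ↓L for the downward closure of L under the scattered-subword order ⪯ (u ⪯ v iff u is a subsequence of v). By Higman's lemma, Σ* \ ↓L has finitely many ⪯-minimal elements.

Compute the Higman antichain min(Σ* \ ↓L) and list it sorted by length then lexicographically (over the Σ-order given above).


|Q|=20, |F|=12, |δ|=73 (8 ε).
min D↑ (12 st, q0=0, F={3}): 0:e→0,w→1,z→0,r→2 1:e→1,w→1,z→1,r→3 2:e→2,w→4,z→5,r→2 3:e→3,w→3,z→3,r→3 4:e→4,w→4,z→6,r→3 5:e→5,w→7,z→8,r→5 6:e→6,w→7,z→9,r→3 7:e→10,w→7,z→9,r→3 8:e→3,w→9,z→8,r→8 9:e→3,w→9,z→9,r→3 10:e→11,w→10,z→9,r→3 11:e→11,w→11,z→3,r→3 [Hopcroft].
'wr': |S_i|=[14, 10, 2] end={s0,s11} — reject; 2/2 del acc.
'rzze': |S_i|=[14, 12, 10, 4, 1] end={s11} ∉↓L; 4/4 del acc.
'rzweez': run [14, 12, 10, 7, 5, 2, 1] end={s11} rej; 6/6 del acc.
3 minimals (antichain).

A = [wr, rzze, rzweez].


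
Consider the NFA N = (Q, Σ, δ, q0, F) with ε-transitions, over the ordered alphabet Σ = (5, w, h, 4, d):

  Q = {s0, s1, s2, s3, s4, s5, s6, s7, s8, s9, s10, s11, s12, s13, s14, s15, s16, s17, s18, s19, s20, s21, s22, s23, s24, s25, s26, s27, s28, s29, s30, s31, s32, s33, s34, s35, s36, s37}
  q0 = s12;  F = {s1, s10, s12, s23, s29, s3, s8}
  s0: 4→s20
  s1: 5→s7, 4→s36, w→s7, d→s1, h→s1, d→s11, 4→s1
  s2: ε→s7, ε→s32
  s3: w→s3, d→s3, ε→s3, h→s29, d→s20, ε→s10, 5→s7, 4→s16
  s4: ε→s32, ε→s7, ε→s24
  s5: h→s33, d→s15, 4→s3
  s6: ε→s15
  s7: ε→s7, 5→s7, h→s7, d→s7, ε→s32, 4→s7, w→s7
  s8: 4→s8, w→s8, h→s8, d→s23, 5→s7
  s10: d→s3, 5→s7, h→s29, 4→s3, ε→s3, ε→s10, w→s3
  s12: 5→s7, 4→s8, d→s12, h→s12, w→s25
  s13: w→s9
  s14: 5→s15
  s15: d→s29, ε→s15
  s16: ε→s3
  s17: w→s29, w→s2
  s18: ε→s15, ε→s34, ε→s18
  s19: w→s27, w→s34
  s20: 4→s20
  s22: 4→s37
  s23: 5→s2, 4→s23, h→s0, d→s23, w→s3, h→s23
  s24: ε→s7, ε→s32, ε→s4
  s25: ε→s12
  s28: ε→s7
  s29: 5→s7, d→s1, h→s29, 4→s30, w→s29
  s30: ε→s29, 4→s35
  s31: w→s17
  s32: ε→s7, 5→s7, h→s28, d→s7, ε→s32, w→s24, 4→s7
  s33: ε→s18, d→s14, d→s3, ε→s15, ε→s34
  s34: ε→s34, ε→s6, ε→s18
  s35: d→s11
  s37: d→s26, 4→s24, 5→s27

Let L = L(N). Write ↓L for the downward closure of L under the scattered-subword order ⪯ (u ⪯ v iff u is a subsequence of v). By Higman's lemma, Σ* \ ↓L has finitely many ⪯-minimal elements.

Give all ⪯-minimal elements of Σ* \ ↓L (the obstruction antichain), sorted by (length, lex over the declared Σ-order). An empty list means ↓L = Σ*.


|Q|=38, |F|=7, |δ|=101 (31 ε).
min D↑ (7 st, q0=0, F={1}): 0:5→1,w→0,h→0,4→2,d→0 1:5→1,w→1,h→1,4→1,d→1 2:5→1,w→2,h→2,4→2,d→3 3:5→1,w→4,h→3,4→3,d→3 4:5→1,w→4,h→5,4→4,d→4 5:5→1,w→5,h→5,4→5,d→6 6:5→1,w→1,h→6,4→6,d→6.
'5': |S_i|=[21, 6] end={s2,s24,s28,s32,s4,s7} rej; 1/1 deletions ∈↓L.
'4dwhdw': run [21, 19, 18, 15, 11, 8, 5] end={s24,s28,s32,s4,s7} — reject; 6/6 del acc.
2 minimals (antichain).

A = [5, 4dwhdw].


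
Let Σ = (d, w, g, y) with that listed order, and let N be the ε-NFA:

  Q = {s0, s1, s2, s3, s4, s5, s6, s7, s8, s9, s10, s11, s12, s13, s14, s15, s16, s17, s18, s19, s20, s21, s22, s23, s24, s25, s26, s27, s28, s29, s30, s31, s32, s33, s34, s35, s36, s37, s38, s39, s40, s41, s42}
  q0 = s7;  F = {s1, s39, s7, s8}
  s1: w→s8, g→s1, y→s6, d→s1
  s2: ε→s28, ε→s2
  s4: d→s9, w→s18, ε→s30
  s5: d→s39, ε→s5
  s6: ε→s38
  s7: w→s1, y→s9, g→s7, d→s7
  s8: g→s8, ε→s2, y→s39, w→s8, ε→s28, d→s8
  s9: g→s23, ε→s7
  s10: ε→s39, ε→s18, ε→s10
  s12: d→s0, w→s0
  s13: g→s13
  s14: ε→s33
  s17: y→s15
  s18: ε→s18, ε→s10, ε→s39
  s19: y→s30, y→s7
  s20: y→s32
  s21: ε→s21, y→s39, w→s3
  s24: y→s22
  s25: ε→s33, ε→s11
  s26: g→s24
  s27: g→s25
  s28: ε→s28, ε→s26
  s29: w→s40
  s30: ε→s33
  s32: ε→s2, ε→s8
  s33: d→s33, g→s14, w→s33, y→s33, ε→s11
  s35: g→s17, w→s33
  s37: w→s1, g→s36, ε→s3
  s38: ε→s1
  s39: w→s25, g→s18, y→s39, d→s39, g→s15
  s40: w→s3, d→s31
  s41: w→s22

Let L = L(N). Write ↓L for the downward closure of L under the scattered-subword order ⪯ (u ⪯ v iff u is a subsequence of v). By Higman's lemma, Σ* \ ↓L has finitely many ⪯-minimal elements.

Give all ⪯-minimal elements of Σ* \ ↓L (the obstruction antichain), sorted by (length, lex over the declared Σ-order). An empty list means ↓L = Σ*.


|Q|=43, |F|=4, |δ|=71 (26 ε).
min D↑ (5 st, q0=0, F={4}): 0:d→0,w→1,g→0,y→0 1:d→1,w→2,g→1,y→1 2:d→2,w→2,g→2,y→3 3:d→3,w→4,g→3,y→3 4:d→4,w→4,g→4,y→4 (ε-aug+det+¬).
'wwyw': run [20, 17, 14, 9, 4] end={s11,s14,s25,s33} ∉↓L; 4/4 del acc.
1 minimals (antichain).

Antichain: [wwyw].


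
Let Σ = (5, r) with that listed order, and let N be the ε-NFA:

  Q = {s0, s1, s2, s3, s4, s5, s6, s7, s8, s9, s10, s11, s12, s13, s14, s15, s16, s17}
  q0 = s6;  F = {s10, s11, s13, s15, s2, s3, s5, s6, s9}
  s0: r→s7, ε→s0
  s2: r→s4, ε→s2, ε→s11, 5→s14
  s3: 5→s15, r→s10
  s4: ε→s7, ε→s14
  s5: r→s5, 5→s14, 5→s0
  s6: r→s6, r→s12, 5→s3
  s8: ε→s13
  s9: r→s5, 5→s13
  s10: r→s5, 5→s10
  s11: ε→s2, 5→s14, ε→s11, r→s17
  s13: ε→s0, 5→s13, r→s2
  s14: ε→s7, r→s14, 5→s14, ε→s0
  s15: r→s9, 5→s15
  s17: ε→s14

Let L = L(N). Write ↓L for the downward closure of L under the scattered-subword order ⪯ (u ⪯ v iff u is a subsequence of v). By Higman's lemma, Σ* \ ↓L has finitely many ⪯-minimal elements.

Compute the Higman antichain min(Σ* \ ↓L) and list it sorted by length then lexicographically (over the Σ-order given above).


A = [5rr5, 55r5rr].

|Q|=18, |F|=9, |δ|=35 (12 ε).
min D↑ (9 st, q0=0, F={7}): 0:5→1,r→0 1:5→2,r→3 2:5→2,r→4 3:5→3,r→5 4:5→6,r→5 5:5→7,r→5 6:5→6,r→8 7:5→7,r→7 8:5→7,r→7 (ε-aug+det+¬).
'5rr5': N↓-sim [15, 13, 11, 8, 3] end={s0,s14,s7} — reject; 4/4 del acc.
'55r5rr': N↓-sim [15, 13, 12, 10, 8, 7, 5] end={s0,s14,s17,s4,s7} rej; 6/6 del acc.
2 words, ⪯-incomp.


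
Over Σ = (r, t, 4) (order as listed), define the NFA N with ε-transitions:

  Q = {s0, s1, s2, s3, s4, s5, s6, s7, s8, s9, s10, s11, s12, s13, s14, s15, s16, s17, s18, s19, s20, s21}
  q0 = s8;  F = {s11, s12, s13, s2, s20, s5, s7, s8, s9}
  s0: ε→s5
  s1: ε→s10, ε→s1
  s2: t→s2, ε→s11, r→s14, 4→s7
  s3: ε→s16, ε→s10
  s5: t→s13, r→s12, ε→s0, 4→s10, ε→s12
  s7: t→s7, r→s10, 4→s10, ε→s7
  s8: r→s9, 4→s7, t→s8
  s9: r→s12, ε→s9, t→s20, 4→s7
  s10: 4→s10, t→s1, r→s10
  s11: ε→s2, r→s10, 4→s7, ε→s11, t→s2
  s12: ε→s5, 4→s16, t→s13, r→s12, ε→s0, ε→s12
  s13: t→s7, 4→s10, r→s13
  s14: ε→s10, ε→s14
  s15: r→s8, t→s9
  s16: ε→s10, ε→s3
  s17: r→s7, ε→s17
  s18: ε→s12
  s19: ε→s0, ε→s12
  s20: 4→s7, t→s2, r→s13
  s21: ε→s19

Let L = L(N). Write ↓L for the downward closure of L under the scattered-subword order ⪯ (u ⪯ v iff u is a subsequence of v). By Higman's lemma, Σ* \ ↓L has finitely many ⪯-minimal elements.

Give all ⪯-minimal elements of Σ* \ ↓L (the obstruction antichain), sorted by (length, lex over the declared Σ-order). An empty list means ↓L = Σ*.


A = [4r, 44, rr4, rttr].

|Q|=22, |F|=9, |δ|=57 (24 ε).
min D↑ (8 st, q0=0, F={5}): 0:r→1,t→0,4→2 1:r→3,t→4,4→2 2:r→5,t→2,4→5 3:r→3,t→6,4→5 4:r→6,t→7,4→2 5:r→5,t→5,4→5 6:r→6,t→2,4→5 7:r→5,t→7,4→2 [Hopcroft].
'4r': |S_i|=[15, 5, 2] end={s1,s10} ∉↓L; 2/2 single-dels accept.
'44': N↓-sim [15, 5, 2] end={s1,s10} — reject; 2/2 del acc.
'rr4': |S_i|=[15, 14, 10, 4] end={s1,s10,s16,s3} rej; 3/3 deletions ∈↓L.
'rttr': |S_i|=[15, 14, 8, 6, 3] end={s1,s10,s14} rej; 4/4 single-dels accept.
4 minimals (antichain).


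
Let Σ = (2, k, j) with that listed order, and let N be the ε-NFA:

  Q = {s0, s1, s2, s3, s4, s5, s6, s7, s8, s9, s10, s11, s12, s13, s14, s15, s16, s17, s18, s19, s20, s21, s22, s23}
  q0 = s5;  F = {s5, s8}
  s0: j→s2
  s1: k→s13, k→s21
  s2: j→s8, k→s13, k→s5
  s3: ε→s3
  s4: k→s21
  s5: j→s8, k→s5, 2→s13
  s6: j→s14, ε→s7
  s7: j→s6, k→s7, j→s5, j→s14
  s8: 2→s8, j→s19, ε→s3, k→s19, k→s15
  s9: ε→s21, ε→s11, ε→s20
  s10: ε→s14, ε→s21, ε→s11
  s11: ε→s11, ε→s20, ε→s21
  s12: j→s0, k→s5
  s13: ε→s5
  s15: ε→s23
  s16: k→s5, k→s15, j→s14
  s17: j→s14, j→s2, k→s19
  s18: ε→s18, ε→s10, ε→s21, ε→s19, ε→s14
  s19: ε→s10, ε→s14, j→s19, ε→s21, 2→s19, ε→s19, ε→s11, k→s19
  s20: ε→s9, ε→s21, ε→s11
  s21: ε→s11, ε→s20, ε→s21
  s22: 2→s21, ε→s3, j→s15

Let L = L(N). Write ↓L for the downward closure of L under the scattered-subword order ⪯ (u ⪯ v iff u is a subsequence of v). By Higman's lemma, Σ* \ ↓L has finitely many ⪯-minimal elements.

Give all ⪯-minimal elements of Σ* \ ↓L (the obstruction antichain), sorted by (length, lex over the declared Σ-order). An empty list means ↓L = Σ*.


|Q|=24, |F|=2, |δ|=63 (31 ε).
min D↑ (3 st, q0=0, F={2}): 0:2→0,k→0,j→1 1:2→1,k→2,j→2 2:2→2,k→2,j→2 [Hopcroft].
'jk': |S_i|=[13, 11, 9] end={s10,s11,s14,s15,s19,s20,s21,s23,s9} ∉↓L; 2/2 del acc.
'jj': N↓-sim [13, 11, 7] end={s10,s11,s14,s19,s20,s21,s9} rej; 2/2 del acc.
2 obstructions.

A = [jk, jj].


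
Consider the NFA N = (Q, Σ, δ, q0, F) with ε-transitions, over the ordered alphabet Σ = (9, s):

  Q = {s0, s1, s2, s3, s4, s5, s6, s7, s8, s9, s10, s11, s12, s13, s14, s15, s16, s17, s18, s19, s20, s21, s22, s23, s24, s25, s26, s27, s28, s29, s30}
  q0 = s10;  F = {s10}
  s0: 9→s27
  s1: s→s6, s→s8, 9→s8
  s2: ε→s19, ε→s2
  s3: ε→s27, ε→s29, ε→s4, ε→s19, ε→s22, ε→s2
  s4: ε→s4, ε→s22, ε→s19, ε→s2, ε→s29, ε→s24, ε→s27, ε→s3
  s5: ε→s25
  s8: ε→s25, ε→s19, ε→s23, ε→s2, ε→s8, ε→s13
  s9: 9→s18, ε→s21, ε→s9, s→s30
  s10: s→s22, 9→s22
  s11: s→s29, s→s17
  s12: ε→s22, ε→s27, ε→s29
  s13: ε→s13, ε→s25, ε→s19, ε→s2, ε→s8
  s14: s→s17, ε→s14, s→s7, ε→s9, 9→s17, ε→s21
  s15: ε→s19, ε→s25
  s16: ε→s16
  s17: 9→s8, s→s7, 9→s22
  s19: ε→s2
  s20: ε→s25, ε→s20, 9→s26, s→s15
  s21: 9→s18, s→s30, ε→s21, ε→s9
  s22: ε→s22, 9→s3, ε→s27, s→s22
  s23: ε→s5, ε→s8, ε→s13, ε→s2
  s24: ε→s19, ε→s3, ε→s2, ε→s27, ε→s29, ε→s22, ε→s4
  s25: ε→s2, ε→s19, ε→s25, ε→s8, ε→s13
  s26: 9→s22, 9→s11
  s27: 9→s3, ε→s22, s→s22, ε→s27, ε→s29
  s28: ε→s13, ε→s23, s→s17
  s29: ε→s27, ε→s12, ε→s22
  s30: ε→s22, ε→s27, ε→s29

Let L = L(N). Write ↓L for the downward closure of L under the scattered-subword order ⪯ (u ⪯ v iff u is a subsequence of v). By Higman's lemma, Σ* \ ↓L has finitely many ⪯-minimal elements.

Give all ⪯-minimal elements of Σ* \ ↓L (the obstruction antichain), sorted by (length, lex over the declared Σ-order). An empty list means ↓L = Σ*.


Antichain: [9, s].

|Q|=31, |F|=1, |δ|=100 (73 ε).
min D↑ (2 st, q0=0, F={1}): 0:9→1,s→1 1:9→1,s→1.
'9': |S_i|=[10, 9] end={s12,s19,s2,s22,s24,s27,s29,s3,s4} rej; 1/1 del acc.
's': |S_i|=[10, 9] end={s12,s19,s2,s22,s24,s27,s29,s3,s4} — reject; 1/1 del acc.
2 minimals (antichain).


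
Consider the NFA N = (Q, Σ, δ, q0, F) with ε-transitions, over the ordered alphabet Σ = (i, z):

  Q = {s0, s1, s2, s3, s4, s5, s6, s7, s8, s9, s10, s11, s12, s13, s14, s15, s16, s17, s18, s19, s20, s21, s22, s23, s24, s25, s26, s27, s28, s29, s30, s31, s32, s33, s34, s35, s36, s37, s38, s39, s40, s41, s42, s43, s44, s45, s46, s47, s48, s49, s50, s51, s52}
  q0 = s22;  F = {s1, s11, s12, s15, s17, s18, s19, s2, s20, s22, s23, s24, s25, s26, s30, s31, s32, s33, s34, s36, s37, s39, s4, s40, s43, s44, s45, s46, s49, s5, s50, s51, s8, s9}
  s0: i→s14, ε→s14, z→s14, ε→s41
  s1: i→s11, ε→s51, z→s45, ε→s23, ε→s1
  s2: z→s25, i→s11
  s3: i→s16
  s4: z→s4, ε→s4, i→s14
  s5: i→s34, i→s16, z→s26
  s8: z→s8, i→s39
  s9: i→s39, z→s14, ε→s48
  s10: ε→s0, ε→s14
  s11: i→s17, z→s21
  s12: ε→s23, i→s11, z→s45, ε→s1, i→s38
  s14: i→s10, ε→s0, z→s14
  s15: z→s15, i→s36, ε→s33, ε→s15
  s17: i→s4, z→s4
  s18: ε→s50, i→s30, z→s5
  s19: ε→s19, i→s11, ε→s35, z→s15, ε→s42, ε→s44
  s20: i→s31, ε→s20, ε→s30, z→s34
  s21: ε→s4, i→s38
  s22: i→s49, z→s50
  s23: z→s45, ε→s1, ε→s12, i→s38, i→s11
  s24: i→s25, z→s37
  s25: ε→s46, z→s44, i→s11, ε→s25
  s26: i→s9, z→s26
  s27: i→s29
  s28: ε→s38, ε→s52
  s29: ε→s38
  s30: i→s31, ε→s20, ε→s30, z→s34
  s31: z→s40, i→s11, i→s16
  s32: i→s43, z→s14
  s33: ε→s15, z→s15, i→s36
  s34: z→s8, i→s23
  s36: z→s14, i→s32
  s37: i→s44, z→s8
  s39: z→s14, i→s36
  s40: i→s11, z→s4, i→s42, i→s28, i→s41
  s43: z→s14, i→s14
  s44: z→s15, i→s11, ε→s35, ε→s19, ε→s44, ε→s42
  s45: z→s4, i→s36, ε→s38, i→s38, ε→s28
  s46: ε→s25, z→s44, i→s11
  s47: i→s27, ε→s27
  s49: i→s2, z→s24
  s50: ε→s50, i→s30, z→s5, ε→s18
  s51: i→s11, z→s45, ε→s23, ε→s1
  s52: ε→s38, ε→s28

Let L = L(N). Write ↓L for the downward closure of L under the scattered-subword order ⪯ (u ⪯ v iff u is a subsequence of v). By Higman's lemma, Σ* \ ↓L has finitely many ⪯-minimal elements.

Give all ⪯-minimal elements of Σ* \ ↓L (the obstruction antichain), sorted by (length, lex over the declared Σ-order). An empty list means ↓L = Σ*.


min(Σ*\↓L) = [iiizi, zzziz, iiiiii, ziizzi].

|Q|=53, |F|=34, |δ|=130 (46 ε).
min D↑ (27 st, q0=0, F={20}): 0:i→1,z→2 1:i→3,z→4 2:i→5,z→6 3:i→7,z→8 4:i→8,z→9 5:i→10,z→11 6:i→11,z→12 7:i→13,z→14 8:i→7,z→15 9:i→15,z→16 10:i→7,z→17 11:i→18,z→16 12:i→19,z→12 13:i→14,z→14 14:i→20,z→14 15:i→7,z→21 16:i→22,z→16 17:i→7,z→14 18:i→7,z→23 19:i→22,z→20 20:i→20,z→20 21:i→24,z→21 22:i→24,z→20 23:i→24,z→14 24:i→25,z→20 25:i→26,z→20 26:i→20,z→20 (ε-aug+det+¬).
'iiizi': N↓-sim [46, 41, 32, 16, 7, 5] end={s0,s10,s14,s38,s41} rej; 5/5 del acc.
'zzziz': |S_i|=[46, 43, 35, 20, 11, 4] end={s0,s10,s14,s41} — reject; 5/5 single-dels accept.
'iiiiii': run [46, 41, 32, 16, 9, 6, 4] end={s0,s10,s14,s41} — reject; 6/6 del acc.
'ziizzi': N↓-sim [46, 43, 37, 24, 17, 7, 5] end={s0,s10,s14,s38,s41} ∉↓L; 6/6 deletions ∈↓L.
4 obstructions.


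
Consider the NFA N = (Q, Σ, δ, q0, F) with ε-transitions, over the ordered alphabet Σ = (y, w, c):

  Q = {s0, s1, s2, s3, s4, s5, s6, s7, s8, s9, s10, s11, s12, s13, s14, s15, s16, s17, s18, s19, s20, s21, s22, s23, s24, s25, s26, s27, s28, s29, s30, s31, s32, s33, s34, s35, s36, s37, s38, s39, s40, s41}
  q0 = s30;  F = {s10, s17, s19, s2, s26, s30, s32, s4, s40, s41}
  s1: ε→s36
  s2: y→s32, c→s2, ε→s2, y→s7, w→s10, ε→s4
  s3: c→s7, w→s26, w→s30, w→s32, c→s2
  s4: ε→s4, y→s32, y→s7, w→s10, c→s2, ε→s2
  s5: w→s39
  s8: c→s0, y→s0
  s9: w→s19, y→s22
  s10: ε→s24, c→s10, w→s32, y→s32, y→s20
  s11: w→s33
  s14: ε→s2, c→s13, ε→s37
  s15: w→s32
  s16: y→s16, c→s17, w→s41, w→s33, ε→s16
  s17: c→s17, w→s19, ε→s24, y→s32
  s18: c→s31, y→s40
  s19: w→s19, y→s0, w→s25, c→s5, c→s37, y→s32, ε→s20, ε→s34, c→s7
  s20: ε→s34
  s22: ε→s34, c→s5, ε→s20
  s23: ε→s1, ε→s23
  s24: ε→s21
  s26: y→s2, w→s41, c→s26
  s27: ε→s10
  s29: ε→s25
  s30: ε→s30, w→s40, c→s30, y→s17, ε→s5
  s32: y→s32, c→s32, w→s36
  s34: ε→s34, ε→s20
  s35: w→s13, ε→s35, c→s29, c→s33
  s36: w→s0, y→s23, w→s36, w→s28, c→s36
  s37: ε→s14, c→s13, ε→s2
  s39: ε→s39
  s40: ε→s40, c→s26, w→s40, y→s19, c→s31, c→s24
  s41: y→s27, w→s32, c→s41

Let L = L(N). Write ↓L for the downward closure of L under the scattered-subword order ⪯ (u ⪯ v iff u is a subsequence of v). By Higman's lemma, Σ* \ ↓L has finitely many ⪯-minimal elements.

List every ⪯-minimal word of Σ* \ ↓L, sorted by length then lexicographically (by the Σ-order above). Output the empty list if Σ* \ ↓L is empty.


|Q|=42, |F|=10, |δ|=97 (29 ε).
min D↑ (10 st, q0=0, F={6}): 0:y→1,w→2,c→0 1:y→3,w→4,c→1 2:y→4,w→2,c→5 3:y→3,w→6,c→3 4:y→3,w→4,c→7 5:y→7,w→8,c→5 6:y→6,w→6,c→6 7:y→3,w→9,c→7 8:y→9,w→3,c→8 9:y→3,w→3,c→9 [Hopcroft].
'yyw': N↓-sim [28, 23, 9, 5] end={s0,s1,s23,s28,s36} rej; 3/3 single-dels accept.
'wcwww': run [28, 26, 23, 14, 6, 5] end={s0,s1,s23,s28,s36} — reject; 5/5 single-dels accept.
2 words, ⪯-incomp.

Antichain: [yyw, wcwww].


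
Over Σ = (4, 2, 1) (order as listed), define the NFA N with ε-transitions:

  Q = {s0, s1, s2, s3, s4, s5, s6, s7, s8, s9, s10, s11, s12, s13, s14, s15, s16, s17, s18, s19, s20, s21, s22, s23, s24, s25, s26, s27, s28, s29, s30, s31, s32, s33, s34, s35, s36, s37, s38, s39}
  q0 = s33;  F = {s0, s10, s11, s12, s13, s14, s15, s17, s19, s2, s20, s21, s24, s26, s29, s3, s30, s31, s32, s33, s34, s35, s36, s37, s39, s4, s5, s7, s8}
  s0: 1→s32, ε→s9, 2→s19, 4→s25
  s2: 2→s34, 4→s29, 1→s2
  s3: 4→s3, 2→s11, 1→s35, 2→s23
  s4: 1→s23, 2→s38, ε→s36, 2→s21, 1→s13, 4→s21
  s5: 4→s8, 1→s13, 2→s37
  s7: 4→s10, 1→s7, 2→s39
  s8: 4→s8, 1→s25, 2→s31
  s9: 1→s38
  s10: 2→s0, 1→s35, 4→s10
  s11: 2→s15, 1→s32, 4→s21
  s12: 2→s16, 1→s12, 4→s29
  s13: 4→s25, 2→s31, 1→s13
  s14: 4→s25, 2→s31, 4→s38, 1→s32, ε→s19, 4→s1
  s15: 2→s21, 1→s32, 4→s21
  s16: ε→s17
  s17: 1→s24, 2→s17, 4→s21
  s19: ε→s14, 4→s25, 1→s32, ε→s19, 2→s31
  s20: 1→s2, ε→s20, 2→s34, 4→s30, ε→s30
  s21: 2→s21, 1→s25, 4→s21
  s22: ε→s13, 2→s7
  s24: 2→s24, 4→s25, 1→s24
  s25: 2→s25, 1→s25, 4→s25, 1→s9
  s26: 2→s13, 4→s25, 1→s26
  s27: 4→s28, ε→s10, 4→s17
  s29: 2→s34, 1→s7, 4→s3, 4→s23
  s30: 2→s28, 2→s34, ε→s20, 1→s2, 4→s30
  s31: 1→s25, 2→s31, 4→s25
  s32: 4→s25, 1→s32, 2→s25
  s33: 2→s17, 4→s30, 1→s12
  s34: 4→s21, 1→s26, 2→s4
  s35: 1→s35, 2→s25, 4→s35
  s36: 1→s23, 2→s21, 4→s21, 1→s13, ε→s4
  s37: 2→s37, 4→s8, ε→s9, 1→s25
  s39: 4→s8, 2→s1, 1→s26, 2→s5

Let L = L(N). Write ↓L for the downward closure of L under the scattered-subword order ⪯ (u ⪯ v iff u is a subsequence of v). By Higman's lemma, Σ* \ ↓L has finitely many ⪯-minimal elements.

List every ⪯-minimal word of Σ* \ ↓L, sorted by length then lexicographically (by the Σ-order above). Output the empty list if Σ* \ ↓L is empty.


|Q|=40, |F|=29, |δ|=117 (13 ε).
min D↑ (27 st, q0=0, F={11}): 0:4→1,2→2,1→3 1:4→1,2→4,1→5 2:4→6,2→2,1→7 3:4→8,2→2,1→3 4:4→6,2→9,1→10 5:4→8,2→4,1→5 6:4→6,2→6,1→11 7:4→11,2→7,1→7 8:4→12,2→4,1→13 9:4→6,2→6,1→14 10:4→11,2→14,1→10 11:4→11,2→11,1→11 12:4→12,2→15,1→16 13:4→17,2→18,1→13 14:4→11,2→19,1→14 15:4→6,2→20,1→21 16:4→16,2→11,1→16 17:4→17,2→22,1→16 18:4→23,2→24,1→10 19:4→11,2→19,1→11 20:4→6,2→6,1→21 21:4→11,2→11,1→21 22:4→11,2→25,1→21 23:4→23,2→19,1→11 24:4→23,2→26,1→14 25:4→11,2→19,1→21 26:4→23,2→26,1→11.
'241': N↓-sim [36, 26, 7, 3] end={s25,s38,s9} rej; 3/3 deletions ∈↓L.
'214': run [36, 26, 9, 3] end={s25,s38,s9} — reject; 3/3 deletions ∈↓L.
'42221': N↓-sim [36, 31, 23, 17, 7, 3] end={s25,s38,s9} rej; 5/5 del acc.
'14412': |S_i|=[36, 32, 27, 17, 5, 3] end={s25,s38,s9} — reject; 5/5 del acc.
'141424': N↓-sim [36, 32, 27, 19, 12, 9, 4] end={s1,s25,s38,s9} rej; 6/6 single-dels accept.
5 words, ⪯-incomp.

A = [241, 214, 42221, 14412, 141424].


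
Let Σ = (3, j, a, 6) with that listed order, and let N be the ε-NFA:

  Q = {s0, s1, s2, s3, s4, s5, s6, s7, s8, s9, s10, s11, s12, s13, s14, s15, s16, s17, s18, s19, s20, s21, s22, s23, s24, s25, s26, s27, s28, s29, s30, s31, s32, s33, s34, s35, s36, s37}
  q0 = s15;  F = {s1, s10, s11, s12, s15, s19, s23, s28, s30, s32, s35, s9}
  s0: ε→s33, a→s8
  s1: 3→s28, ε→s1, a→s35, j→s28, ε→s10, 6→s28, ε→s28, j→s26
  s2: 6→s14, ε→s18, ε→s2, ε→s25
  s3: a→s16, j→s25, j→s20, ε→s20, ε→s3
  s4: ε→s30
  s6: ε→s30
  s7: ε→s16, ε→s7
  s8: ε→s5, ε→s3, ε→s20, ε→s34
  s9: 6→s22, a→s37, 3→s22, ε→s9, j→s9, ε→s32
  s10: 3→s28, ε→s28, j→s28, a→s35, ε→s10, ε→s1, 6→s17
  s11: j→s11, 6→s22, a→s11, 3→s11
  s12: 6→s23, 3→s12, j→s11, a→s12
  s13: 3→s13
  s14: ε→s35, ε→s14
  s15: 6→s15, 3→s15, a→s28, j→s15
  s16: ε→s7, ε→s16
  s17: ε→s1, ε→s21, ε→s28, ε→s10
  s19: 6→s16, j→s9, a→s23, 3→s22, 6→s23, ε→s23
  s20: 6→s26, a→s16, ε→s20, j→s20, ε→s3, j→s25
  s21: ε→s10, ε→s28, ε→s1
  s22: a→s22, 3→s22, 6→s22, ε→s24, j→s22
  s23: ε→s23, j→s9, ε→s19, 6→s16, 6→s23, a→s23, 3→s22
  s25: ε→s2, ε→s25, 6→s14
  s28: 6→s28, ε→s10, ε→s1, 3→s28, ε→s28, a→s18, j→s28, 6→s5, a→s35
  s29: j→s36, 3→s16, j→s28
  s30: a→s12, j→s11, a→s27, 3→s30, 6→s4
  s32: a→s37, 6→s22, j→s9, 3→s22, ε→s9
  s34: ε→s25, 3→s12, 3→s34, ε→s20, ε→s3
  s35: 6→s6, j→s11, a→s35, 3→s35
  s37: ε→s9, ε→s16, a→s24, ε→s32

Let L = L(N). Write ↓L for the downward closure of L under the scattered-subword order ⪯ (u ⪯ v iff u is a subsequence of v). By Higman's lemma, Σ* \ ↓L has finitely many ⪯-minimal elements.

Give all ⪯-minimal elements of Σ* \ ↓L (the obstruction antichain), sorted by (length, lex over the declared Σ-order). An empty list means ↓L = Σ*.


Antichain: [aaj6, aa6a63].

|Q|=38, |F|=12, |δ|=126 (51 ε).
min D↑ (9 st, q0=0, F={5}): 0:3→0,j→0,a→1,6→0 1:3→1,j→1,a→2,6→1 2:3→2,j→3,a→2,6→4 3:3→3,j→3,a→3,6→5 4:3→4,j→3,a→6,6→4 5:3→5,j→5,a→5,6→5 6:3→6,j→3,a→6,6→7 7:3→5,j→8,a→7,6→7 8:3→5,j→8,a→8,6→5 (ε-aug+det+¬).
'aaj6': run [25, 24, 17, 8, 2] end={s22,s24} ∉↓L; 4/4 del acc.
'aa6a63': run [25, 24, 17, 15, 12, 9, 2] end={s22,s24} — reject; 6/6 deletions ∈↓L.
2 minimals (antichain).


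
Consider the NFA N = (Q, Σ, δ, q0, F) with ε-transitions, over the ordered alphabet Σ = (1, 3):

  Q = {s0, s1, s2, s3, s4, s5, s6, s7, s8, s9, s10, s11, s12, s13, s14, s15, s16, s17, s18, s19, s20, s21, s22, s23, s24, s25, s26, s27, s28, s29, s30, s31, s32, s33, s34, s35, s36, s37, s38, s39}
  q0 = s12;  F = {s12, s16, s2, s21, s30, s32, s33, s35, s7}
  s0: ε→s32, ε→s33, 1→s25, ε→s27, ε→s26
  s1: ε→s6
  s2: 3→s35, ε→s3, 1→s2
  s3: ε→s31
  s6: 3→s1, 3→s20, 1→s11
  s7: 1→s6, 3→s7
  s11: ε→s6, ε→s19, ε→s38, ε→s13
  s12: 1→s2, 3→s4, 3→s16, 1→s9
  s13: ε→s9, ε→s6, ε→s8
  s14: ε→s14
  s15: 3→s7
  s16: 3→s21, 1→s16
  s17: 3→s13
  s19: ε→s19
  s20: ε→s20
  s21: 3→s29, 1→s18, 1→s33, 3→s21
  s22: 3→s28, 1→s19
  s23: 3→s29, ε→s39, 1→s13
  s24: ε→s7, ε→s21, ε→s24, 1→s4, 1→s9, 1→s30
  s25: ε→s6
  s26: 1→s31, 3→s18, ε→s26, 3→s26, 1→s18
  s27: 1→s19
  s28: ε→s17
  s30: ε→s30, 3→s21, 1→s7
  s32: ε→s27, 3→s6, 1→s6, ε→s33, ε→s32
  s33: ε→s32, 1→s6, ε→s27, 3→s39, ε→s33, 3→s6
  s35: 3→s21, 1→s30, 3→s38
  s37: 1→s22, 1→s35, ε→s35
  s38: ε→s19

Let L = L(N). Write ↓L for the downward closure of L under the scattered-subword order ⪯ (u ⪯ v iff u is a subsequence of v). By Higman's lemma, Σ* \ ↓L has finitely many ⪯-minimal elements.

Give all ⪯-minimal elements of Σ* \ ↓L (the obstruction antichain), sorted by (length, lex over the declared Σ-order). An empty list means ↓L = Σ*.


min(Σ*\↓L) = [3311, 3313, 13111].

|Q|=40, |F|=9, |δ|=77 (33 ε).
min D↑ (9 st, q0=0, F={8}): 0:1→1,3→2 1:1→1,3→3 2:1→2,3→4 3:1→5,3→4 4:1→6,3→4 5:1→7,3→4 6:1→8,3→8 7:1→8,3→7 8:1→8,3→8 [Hopcroft].
'3311': run [25, 21, 17, 14, 9] end={s1,s11,s13,s19,s20,s38,s6,s8,s9} — reject; 4/4 single-dels accept.
'3313': run [25, 21, 17, 14, 10] end={s1,s11,s13,s19,s20,s38,s39,s6,s8,s9} ∉↓L; 4/4 deletions ∈↓L.
'13111': |S_i|=[25, 23, 19, 18, 15, 9] end={s1,s11,s13,s19,s20,s38,s6,s8,s9} — reject; 5/5 del acc.
3 obstructions.


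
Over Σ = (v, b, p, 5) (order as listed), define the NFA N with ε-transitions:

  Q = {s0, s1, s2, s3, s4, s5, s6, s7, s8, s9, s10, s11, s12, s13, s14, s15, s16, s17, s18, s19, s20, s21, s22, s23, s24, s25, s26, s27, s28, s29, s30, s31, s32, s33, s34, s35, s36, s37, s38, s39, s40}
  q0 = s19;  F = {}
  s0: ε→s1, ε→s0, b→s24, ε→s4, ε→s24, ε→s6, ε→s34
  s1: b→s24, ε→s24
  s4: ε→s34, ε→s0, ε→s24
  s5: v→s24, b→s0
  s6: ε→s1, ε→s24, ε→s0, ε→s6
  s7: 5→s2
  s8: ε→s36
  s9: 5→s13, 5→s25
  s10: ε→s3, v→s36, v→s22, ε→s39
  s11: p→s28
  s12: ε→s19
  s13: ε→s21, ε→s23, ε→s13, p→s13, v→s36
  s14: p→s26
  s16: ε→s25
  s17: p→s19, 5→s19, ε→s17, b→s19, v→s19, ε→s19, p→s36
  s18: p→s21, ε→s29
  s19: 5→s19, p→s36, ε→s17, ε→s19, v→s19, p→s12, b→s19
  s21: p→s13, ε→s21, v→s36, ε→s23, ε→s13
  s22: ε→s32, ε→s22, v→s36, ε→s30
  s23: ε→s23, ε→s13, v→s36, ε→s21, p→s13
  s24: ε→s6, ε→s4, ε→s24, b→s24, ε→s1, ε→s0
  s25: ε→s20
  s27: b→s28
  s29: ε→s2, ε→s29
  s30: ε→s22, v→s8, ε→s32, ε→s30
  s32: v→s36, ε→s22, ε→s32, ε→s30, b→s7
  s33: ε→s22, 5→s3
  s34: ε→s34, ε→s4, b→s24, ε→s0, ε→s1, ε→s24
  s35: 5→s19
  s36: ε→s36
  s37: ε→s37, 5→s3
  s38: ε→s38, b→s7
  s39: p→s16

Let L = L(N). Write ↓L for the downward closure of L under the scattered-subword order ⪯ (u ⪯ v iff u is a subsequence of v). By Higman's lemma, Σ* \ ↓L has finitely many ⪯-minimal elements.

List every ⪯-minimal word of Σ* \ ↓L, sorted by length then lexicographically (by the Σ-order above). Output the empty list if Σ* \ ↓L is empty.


|Q|=41, |F|=0, |δ|=99 (59 ε).
min D↑ (1 st, q0=0, F={0}): 0:v→0,b→0,p→0,5→0.
ε ∈ L(D↑) ⇒ ↓L = ∅.

Antichain: [ε].


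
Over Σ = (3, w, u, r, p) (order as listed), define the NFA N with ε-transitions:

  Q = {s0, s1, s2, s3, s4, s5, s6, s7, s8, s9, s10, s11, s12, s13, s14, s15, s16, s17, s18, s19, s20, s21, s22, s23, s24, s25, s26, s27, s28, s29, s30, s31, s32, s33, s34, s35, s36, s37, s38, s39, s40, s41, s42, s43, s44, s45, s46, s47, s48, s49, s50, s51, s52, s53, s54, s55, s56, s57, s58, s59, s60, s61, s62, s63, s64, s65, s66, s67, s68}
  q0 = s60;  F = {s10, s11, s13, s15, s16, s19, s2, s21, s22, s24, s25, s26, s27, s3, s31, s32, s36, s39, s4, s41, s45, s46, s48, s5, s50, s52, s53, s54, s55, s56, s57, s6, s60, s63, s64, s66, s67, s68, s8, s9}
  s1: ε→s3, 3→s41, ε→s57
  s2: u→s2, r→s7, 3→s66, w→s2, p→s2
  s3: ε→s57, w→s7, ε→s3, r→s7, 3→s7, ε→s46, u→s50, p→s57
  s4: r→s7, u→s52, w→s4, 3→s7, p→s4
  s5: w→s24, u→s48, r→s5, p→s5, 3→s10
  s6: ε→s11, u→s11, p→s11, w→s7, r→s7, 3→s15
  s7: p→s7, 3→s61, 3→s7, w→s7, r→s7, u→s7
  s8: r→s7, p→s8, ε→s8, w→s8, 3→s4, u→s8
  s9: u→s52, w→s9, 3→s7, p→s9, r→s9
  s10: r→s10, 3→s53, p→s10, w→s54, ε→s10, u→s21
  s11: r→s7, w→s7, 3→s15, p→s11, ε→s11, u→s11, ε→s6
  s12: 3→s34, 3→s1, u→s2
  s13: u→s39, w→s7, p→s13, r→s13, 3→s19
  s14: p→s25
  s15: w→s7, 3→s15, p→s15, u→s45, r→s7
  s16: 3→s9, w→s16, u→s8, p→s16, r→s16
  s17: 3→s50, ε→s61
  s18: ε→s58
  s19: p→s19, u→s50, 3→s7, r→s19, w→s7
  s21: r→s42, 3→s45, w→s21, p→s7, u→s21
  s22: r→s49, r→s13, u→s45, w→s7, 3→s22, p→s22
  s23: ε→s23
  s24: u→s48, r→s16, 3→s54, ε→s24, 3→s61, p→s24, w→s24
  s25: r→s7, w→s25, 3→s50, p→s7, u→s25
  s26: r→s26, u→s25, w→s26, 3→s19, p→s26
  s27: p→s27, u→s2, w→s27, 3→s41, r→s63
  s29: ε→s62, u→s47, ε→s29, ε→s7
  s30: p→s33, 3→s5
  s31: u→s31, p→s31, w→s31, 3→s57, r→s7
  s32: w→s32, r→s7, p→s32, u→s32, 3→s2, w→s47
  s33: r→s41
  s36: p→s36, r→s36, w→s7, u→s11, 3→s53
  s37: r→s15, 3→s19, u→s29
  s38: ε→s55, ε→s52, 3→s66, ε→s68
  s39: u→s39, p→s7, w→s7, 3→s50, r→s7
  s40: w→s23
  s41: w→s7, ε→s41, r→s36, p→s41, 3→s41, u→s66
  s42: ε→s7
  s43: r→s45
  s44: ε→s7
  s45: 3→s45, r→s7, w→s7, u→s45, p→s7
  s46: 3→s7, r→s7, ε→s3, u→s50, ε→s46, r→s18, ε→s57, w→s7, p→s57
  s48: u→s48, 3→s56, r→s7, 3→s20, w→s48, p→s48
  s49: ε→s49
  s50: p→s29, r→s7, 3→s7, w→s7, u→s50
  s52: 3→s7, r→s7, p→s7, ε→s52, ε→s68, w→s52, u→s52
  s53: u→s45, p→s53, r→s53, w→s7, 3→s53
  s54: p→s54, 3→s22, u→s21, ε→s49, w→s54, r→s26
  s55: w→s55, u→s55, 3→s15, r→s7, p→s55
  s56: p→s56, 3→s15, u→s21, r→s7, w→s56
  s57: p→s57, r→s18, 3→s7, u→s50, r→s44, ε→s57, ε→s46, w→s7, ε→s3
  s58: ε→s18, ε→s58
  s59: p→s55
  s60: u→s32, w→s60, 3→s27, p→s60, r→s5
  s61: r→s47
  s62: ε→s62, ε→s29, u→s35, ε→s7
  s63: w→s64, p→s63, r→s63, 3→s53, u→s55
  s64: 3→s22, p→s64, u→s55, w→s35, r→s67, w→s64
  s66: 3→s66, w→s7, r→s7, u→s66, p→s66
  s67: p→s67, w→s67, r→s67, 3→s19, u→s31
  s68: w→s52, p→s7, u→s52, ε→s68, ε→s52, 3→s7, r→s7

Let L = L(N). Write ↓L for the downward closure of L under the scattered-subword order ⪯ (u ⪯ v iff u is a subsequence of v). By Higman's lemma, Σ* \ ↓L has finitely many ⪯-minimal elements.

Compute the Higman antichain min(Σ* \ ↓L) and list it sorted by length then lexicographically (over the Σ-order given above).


A = [ur, 33w, r3up, rwr33].

|Q|=69, |F|=40, |δ|=272 (40 ε).
min D↑ (37 st, q0=0, F={7}): 0:3→1,w→0,u→2,r→3,p→0 1:3→4,w→1,u→5,r→6,p→1 2:3→5,w→2,u→2,r→7,p→2 3:3→8,w→9,u→10,r→3,p→3 4:3→4,w→7,u→11,r→12,p→4 5:3→11,w→5,u→5,r→7,p→5 6:3→13,w→14,u→15,r→6,p→6 7:3→7,w→7,u→7,r→7,p→7 8:3→13,w→16,u→17,r→8,p→8 9:3→16,w→9,u→10,r→18,p→9 10:3→19,w→10,u→10,r→7,p→10 11:3→11,w→7,u→11,r→7,p→11 12:3→13,w→7,u→20,r→12,p→12 13:3→13,w→7,u→21,r→13,p→13 14:3→22,w→14,u→15,r→23,p→14 15:3→24,w→15,u→15,r→7,p→15 16:3→22,w→16,u→17,r→25,p→16 17:3→21,w→17,u→17,r→7,p→7 18:3→26,w→18,u→27,r→18,p→18 19:3→24,w→19,u→17,r→7,p→19 20:3→24,w→7,u→20,r→7,p→20 21:3→21,w→7,u→21,r→7,p→7 22:3→22,w→7,u→21,r→28,p→22 23:3→29,w→23,u→30,r→23,p→23 24:3→24,w→7,u→21,r→7,p→24 25:3→29,w→25,u→31,r→25,p→25 26:3→7,w→26,u→32,r→26,p→26 27:3→33,w→27,u→27,r→7,p→27 28:3→29,w→7,u→34,r→28,p→28 29:3→7,w→7,u→35,r→29,p→29 30:3→36,w→30,u→30,r→7,p→30 31:3→35,w→31,u→31,r→7,p→7 32:3→7,w→32,u→32,r→7,p→7 33:3→7,w→33,u→32,r→7,p→33 34:3→35,w→7,u→34,r→7,p→7 35:3→7,w→7,u→35,r→7,p→7 36:3→7,w→7,u→35,r→7,p→36 [Hopcroft].
'ur': |S_i|=[52, 33, 7] end={s18,s42,s44,s47,s58,s61,s7} ∉↓L; 2/2 del acc.
'33w': N↓-sim [52, 45, 26, 3] end={s47,s61,s7} rej; 3/3 deletions ∈↓L.
'r3up': N↓-sim [52, 46, 33, 14, 6] end={s29,s35,s47,s61,s62,s7} rej; 4/4 single-dels accept.
'rwr33': run [52, 46, 39, 28, 18, 3] end={s47,s61,s7} rej; 5/5 deletions ∈↓L.
4 minimals (antichain).


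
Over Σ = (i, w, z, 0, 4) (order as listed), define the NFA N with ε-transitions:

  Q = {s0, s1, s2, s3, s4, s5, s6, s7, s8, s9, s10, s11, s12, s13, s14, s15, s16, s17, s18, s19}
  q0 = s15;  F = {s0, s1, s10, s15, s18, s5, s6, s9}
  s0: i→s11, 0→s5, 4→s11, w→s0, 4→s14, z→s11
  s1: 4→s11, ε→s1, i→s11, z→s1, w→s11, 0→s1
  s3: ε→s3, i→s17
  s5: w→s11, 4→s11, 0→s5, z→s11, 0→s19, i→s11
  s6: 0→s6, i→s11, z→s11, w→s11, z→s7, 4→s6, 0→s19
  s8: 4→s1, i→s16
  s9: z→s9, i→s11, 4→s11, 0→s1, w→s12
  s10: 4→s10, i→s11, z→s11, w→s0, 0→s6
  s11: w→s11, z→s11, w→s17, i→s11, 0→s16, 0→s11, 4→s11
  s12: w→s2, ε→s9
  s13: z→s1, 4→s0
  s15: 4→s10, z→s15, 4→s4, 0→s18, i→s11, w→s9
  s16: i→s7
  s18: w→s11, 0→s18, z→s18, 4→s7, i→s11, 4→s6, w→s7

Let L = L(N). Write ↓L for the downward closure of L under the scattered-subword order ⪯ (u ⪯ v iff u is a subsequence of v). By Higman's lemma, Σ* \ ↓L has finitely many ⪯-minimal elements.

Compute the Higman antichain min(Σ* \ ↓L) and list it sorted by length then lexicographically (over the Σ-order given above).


|Q|=20, |F|=8, |δ|=64 (3 ε).
min D↑ (9 st, q0=0, F={1}): 0:i→1,w→2,z→0,0→3,4→4 1:i→1,w→1,z→1,0→1,4→1 2:i→1,w→2,z→2,0→5,4→1 3:i→1,w→1,z→3,0→3,4→6 4:i→1,w→7,z→1,0→6,4→4 5:i→1,w→1,z→5,0→5,4→1 6:i→1,w→1,z→1,0→6,4→6 7:i→1,w→7,z→1,0→8,4→1 8:i→1,w→1,z→1,0→8,4→1 [Hopcroft].
'i': |S_i|=[17, 4] end={s11,s16,s17,s7} rej; 1/1 del acc.
'w4': run [17, 12, 5] end={s11,s14,s16,s17,s7} ∉↓L; 2/2 deletions ∈↓L.
'0w': N↓-sim [17, 9, 4] end={s11,s16,s17,s7} — reject; 2/2 del acc.
'4z': |S_i|=[17, 11, 4] end={s11,s16,s17,s7} ∉↓L; 2/2 single-dels accept.
4 obstructions.

A = [i, w4, 0w, 4z].


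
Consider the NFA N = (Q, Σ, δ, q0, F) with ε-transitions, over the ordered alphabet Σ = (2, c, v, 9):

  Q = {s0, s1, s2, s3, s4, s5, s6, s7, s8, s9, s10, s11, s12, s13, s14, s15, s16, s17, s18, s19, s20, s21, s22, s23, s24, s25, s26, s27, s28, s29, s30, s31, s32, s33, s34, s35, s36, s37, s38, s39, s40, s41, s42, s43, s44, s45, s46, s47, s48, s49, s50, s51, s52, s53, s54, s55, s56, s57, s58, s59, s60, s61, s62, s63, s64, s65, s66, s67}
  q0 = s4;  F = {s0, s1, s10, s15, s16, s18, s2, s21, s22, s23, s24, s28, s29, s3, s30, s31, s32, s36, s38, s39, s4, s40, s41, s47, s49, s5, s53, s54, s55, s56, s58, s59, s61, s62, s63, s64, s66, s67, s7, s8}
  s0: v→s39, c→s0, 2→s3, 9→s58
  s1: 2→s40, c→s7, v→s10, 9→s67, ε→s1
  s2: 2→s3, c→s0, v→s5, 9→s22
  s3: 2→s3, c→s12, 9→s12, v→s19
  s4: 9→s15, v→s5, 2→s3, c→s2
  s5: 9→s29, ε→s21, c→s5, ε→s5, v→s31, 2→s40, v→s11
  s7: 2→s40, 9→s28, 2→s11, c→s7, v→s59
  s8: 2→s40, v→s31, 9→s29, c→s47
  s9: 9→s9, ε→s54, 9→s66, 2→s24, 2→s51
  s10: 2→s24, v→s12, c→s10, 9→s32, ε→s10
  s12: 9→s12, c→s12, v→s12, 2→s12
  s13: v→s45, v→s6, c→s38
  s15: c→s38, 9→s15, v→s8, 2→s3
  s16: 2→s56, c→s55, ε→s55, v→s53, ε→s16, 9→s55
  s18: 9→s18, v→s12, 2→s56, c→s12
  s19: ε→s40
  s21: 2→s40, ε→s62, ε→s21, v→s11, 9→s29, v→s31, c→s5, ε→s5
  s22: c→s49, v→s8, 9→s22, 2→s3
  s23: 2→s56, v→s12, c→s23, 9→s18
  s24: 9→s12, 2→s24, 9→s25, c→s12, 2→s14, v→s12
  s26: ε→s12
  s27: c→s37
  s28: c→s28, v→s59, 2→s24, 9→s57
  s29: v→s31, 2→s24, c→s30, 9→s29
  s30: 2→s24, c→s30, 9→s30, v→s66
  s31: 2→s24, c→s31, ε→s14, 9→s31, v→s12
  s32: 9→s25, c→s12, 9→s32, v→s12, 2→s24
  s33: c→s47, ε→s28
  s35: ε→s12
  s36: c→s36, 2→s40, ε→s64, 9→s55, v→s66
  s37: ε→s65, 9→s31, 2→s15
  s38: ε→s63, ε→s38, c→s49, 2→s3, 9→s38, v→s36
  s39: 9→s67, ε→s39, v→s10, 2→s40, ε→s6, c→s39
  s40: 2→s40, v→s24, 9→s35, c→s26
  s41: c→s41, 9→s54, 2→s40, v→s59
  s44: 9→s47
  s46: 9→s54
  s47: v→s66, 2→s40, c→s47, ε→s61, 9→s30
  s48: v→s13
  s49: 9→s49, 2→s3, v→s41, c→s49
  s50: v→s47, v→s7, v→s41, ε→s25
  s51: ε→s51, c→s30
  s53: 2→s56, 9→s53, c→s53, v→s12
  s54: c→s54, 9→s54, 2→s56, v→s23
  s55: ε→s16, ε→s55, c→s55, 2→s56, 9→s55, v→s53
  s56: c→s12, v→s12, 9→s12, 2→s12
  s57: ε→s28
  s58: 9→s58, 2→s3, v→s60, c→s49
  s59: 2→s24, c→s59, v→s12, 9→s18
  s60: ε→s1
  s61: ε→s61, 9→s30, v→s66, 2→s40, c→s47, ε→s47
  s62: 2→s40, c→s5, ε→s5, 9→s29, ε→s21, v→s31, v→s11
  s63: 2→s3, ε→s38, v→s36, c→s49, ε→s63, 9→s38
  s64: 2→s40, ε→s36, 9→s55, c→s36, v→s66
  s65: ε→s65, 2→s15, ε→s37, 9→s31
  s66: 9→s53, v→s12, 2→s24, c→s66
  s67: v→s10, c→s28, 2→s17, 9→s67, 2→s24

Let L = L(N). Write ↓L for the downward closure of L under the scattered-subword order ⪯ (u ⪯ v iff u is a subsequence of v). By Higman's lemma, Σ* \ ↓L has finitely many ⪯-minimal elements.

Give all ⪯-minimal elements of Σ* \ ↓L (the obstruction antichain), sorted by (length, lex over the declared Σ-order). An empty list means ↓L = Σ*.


min(Σ*\↓L) = [2c, 29, vvv, v92v, ccvv9c, 9cv922].

|Q|=68, |F|=40, |δ|=229 (37 ε).
min D↑ (35 st, q0=0, F={5}): 0:2→1,c→2,v→3,9→4 1:2→1,c→5,v→6,9→5 2:2→1,c→7,v→3,9→8 3:2→6,c→3,v→9,9→10 4:2→1,c→11,v→12,9→4 5:2→5,c→5,v→5,9→5 6:2→6,c→5,v→13,9→5 7:2→1,c→7,v→14,9→15 8:2→1,c→16,v→12,9→8 9:2→13,c→9,v→5,9→9 10:2→13,c→17,v→9,9→10 11:2→1,c→16,v→18,9→11 12:2→6,c→19,v→9,9→10 13:2→13,c→5,v→5,9→5 14:2→6,c→14,v→20,9→21 15:2→1,c→16,v→22,9→15 16:2→1,c→16,v→23,9→16 17:2→13,c→17,v→24,9→17 18:2→6,c→18,v→24,9→25 19:2→6,c→19,v→24,9→17 20:2→13,c→20,v→5,9→26 21:2→13,c→27,v→20,9→21 22:2→6,c→28,v→20,9→21 23:2→6,c→23,v→29,9→30 24:2→13,c→24,v→5,9→31 25:2→32,c→25,v→31,9→25 26:2→13,c→5,v→5,9→26 27:2→13,c→27,v→29,9→27 28:2→6,c→28,v→29,9→27 29:2→13,c→29,v→5,9→33 30:2→32,c→30,v→34,9→30 31:2→32,c→31,v→5,9→31 32:2→5,c→5,v→5,9→5 33:2→32,c→5,v→5,9→33 34:2→32,c→34,v→5,9→33.
'2c': run [51, 12, 2] end={s12,s26} — reject; 2/2 del acc.
'29': run [51, 12, 3] end={s12,s25,s35} — reject; 2/2 single-dels accept.
'vvv': |S_i|=[51, 41, 14, 1] end={s12} — reject; 3/3 del acc.
'v92v': |S_i|=[51, 41, 23, 6, 1] end={s12} — reject; 4/4 deletions ∈↓L.
'ccvv9c': N↓-sim [51, 49, 44, 29, 10, 7, 1] end={s12} — reject; 6/6 deletions ∈↓L.
'9cv922': N↓-sim [51, 43, 34, 20, 10, 2, 1] end={s12} — reject; 6/6 del acc.
6 words, ⪯-incomp.
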